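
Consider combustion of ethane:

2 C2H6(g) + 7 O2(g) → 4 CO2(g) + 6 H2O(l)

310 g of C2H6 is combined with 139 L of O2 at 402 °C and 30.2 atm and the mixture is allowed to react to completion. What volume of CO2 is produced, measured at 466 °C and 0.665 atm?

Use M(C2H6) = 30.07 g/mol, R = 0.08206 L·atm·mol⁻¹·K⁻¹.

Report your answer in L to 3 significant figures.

n(C2H6) = 310 / 30.07 = 10.31 mol
n(O2) = PV/RT = (30.2 × 139) / (0.08206 × 675.15) = 75.77 mol
For 10.31 mol C2H6, stoichiometry requires (7/2) × 10.31 = 36.09 mol O2; 75.77 mol is available, so C2H6 is limiting.
n(CO2) = (4/2) × 10.31 = 20.62 mol
V(CO2) = nRT/P = 20.62 × 0.08206 × 739.15 / 0.665 = 1881 L

1880 L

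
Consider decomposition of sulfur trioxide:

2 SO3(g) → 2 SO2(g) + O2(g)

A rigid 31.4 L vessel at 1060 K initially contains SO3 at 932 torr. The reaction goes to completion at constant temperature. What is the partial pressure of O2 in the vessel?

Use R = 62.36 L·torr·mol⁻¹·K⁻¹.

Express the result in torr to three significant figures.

n(SO3)₀ = PV/RT = (932 × 31.4) / (62.36 × 1060) = 0.4427 mol
n(O2) = (1/2) × 0.4427 = 0.2213 mol
P(O2) = nRT/V = 0.2213 × 62.36 × 1060 / 31.4 = 465.9 torr

466 torr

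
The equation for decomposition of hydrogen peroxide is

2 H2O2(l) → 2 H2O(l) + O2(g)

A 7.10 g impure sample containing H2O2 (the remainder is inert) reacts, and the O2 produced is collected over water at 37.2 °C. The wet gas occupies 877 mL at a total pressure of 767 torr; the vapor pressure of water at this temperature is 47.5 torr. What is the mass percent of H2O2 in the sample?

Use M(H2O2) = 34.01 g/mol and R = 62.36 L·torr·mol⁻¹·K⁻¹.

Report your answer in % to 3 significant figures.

P(O2) = 767 − 47.5 = 719.5 torr
n(O2) = PV/RT = (719.5 × 0.8770) / (62.36 × 310.35) = 0.03260 mol
n(H2O2) = (2/1) × 0.03260 = 0.06520 mol
m(H2O2) = 0.06520 × 34.01 = 2.217 g
%H2O2 = 2.217 / 7.10 × 100 = 31.23%

31.2 %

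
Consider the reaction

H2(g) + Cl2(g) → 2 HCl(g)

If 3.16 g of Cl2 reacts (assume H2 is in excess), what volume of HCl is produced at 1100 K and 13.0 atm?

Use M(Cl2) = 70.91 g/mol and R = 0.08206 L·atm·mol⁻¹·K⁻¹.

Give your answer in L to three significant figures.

0.619 L

n(Cl2) = 3.160 / 70.91 = 0.04456 mol
n(HCl) = (2/1) × 0.04456 = 0.08912 mol
V = nRT/P = 0.08912 × 0.08206 × 1100 / 13.0 = 0.6188 L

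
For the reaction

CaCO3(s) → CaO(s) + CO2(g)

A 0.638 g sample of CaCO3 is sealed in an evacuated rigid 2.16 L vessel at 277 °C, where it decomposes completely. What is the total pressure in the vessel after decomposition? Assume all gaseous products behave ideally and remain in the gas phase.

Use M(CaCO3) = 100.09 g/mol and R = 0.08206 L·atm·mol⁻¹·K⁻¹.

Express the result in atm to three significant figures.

0.133 atm

n(CaCO3) = 0.638 / 100.09 = 0.006374 mol
n(gas produced) = (1/1) × 0.006374 = 0.006374 mol
P = nRT/V = 0.006374 × 0.08206 × 550.15 / 2.16 = 0.1332 atm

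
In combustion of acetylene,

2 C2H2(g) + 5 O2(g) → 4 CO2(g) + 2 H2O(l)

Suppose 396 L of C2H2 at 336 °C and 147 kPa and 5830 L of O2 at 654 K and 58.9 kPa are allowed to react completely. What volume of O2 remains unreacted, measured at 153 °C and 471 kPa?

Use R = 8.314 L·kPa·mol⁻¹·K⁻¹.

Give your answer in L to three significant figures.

259 L

n(C2H2) = PV/RT = (147 × 396) / (8.314 × 609.15) = 11.49 mol
n(O2) = PV/RT = (58.9 × 5830) / (8.314 × 654) = 63.15 mol
For 11.49 mol C2H2, stoichiometry requires (5/2) × 11.49 = 28.73 mol O2; 63.15 mol is available, so C2H2 is limiting.
n(O2) consumed = (5/2) × 11.49 = 28.73 mol; remaining = 63.15 − 28.73 = 34.42 mol
V(O2) = nRT/P = 34.42 × 8.314 × 426.15 / 471 = 258.9 L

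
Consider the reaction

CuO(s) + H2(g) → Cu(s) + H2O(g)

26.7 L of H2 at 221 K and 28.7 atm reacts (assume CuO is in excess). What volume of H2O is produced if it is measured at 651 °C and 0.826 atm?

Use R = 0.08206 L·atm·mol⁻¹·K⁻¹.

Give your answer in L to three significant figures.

3880 L

n(H2) = PV/RT = (28.7 × 26.7) / (0.08206 × 221) = 42.25 mol
n(H2O) = (1/1) × 42.25 = 42.25 mol
V = nRT/P = 42.25 × 0.08206 × 924.15 / 0.826 = 3879 L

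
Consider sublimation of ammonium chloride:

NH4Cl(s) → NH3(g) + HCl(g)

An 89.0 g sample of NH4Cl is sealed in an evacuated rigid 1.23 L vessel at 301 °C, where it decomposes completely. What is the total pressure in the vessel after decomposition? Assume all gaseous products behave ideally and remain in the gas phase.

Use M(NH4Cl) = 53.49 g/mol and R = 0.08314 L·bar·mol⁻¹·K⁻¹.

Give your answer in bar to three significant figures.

n(NH4Cl) = 89.0 / 53.49 = 1.664 mol
n(gas produced) = (2/1) × 1.664 = 3.328 mol
P = nRT/V = 3.328 × 0.08314 × 574.15 / 1.23 = 129.2 bar

129 bar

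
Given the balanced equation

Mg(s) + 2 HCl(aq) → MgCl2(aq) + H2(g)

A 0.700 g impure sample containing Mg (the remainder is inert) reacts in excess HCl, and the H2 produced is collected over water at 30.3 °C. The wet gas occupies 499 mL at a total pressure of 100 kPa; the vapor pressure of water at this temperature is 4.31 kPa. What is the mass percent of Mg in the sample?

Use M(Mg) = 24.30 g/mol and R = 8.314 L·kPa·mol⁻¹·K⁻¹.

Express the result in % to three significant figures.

P(H2) = 100 − 4.31 = 95.69 kPa
n(H2) = PV/RT = (95.69 × 0.4990) / (8.314 × 303.45) = 0.01893 mol
n(Mg) = (1/1) × 0.01893 = 0.01893 mol
m(Mg) = 0.01893 × 24.30 = 0.4600 g
%Mg = 0.4600 / 0.700 × 100 = 65.71%

65.7 %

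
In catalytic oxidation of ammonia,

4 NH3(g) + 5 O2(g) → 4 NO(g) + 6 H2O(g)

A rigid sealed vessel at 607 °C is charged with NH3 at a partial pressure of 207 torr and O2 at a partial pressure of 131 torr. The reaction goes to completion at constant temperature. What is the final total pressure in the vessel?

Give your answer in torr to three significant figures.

364 torr

Because the vessel is rigid and T is held at 607 °C, work the stoichiometry in partial pressures (P_i = n_iRT/V).
P(O2) required for 207 torr of NH3 = (5/4) × 207 = 258.8 torr; available 131 torr, so O2 is limiting.
P(NH3) remaining = 207 − (4/5) × 131 = 102.2 torr
P(gaseous products) = (4+6)/5 × 131 = 262.0 torr
P_total at 607 °C = 102.2 + 262.0 = 364.2 torr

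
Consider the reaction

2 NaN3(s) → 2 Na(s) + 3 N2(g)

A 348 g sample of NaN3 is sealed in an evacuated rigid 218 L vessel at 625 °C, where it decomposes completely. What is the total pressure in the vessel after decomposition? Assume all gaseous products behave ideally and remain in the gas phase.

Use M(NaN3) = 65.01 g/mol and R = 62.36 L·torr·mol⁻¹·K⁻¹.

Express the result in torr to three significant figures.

n(NaN3) = 348 / 65.01 = 5.353 mol
n(gas produced) = (3/2) × 5.353 = 8.029 mol
P = nRT/V = 8.029 × 62.36 × 898.15 / 218 = 2063 torr

2060 torr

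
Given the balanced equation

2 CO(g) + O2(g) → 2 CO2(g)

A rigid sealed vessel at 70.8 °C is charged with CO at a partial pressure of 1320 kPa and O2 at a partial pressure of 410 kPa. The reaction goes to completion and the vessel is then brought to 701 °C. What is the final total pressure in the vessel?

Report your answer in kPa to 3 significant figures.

3740 kPa

With V and T fixed, P_i ∝ n_i, so the mole ratios apply directly to partial pressures at 70.8 °C.
P(O2) required for 1320 kPa of CO = (1/2) × 1320 = 660.0 kPa; available 410 kPa, so O2 is limiting.
P(CO) remaining = 1320 − (2/1) × 410 = 500.0 kPa
P(gaseous products) = (2)/1 × 410 = 820.0 kPa
P_total at 70.8 °C = 500.0 + 820.0 = 1320 kPa
Scaling to 701 °C: P = 1320 × 974.15/343.95 = 3739 kPa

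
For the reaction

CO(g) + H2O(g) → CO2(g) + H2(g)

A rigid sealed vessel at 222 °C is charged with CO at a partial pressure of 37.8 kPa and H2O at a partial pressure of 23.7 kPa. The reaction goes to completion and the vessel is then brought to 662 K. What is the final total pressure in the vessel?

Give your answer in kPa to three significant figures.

82.2 kPa

Because the vessel is rigid and T is held at 222 °C, work the stoichiometry in partial pressures (P_i = n_iRT/V).
P(H2O) required for 37.8 kPa of CO = (1/1) × 37.8 = 37.80 kPa; available 23.7 kPa, so H2O is limiting.
P(CO) remaining = 37.8 − (1/1) × 23.7 = 14.10 kPa
P(gaseous products) = (1+1)/1 × 23.7 = 47.40 kPa
P_total at 222 °C = 14.10 + 47.40 = 61.50 kPa
Scaling to 662 K: P = 61.50 × 662/495.15 = 82.22 kPa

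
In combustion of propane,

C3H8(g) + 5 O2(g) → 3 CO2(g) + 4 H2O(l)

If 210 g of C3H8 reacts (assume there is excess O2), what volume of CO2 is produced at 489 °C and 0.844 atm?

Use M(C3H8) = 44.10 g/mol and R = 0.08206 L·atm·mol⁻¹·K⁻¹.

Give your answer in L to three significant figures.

1060 L

n(C3H8) = 210.0 / 44.10 = 4.762 mol
n(CO2) = (3/1) × 4.762 = 14.29 mol
V = nRT/P = 14.29 × 0.08206 × 762.15 / 0.844 = 1059 L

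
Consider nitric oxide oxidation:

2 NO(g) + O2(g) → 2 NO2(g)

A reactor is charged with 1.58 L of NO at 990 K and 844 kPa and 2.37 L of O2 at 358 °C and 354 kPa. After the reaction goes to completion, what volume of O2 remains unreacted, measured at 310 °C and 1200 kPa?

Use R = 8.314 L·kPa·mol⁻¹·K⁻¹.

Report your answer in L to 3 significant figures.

0.319 L

n(NO) = PV/RT = (844 × 1.58) / (8.314 × 990) = 0.1620 mol
n(O2) = PV/RT = (354 × 2.37) / (8.314 × 631.15) = 0.1599 mol
For 0.1620 mol NO, stoichiometry requires (1/2) × 0.1620 = 0.08100 mol O2; 0.1599 mol is available, so NO is limiting.
n(O2) consumed = (1/2) × 0.1620 = 0.08100 mol; remaining = 0.1599 − 0.08100 = 0.07890 mol
V(O2) = nRT/P = 0.07890 × 8.314 × 583.15 / 1200 = 0.3188 L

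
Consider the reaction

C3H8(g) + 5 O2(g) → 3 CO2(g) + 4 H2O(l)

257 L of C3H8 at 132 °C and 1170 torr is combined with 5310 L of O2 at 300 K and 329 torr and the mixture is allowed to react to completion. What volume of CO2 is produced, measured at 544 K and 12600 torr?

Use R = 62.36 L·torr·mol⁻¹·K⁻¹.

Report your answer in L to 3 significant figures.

n(C3H8) = PV/RT = (1170 × 257) / (62.36 × 405.15) = 11.90 mol
n(O2) = PV/RT = (329 × 5310) / (62.36 × 300) = 93.38 mol
For 11.90 mol C3H8, stoichiometry requires (5/1) × 11.90 = 59.50 mol O2; 93.38 mol is available, so C3H8 is limiting.
n(CO2) = (3/1) × 11.90 = 35.70 mol
V(CO2) = nRT/P = 35.70 × 62.36 × 544 / 12600 = 96.12 L

96.1 L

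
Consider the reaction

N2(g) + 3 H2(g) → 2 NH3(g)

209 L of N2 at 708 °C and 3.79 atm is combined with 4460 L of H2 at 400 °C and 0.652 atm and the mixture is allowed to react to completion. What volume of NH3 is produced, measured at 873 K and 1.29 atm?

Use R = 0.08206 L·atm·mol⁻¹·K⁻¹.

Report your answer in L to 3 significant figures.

1090 L

n(N2) = PV/RT = (3.79 × 209) / (0.08206 × 981.15) = 9.838 mol
n(H2) = PV/RT = (0.652 × 4460) / (0.08206 × 673.15) = 52.64 mol
For 9.838 mol N2, stoichiometry requires (3/1) × 9.838 = 29.51 mol H2; 52.64 mol is available, so N2 is limiting.
n(NH3) = (2/1) × 9.838 = 19.68 mol
V(NH3) = nRT/P = 19.68 × 0.08206 × 873 / 1.29 = 1093 L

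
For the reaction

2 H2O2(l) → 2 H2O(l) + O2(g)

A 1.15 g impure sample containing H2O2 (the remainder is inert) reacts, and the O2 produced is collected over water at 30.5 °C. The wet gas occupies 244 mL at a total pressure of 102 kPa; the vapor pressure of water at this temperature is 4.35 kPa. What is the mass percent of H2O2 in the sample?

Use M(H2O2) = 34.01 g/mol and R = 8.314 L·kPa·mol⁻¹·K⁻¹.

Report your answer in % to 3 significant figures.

55.8 %

P(O2) = 102 − 4.35 = 97.65 kPa
n(O2) = PV/RT = (97.65 × 0.2440) / (8.314 × 303.65) = 0.009438 mol
n(H2O2) = (2/1) × 0.009438 = 0.01888 mol
m(H2O2) = 0.01888 × 34.01 = 0.6421 g
%H2O2 = 0.6421 / 1.15 × 100 = 55.83%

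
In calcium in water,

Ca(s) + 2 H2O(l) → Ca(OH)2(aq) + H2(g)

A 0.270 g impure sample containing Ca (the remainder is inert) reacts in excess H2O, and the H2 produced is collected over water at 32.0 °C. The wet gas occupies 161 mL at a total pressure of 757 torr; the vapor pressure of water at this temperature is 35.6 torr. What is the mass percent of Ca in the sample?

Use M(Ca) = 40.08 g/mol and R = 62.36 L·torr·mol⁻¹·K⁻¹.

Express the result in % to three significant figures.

90.6 %

P(H2) = 757 − 35.6 = 721.4 torr
n(H2) = PV/RT = (721.4 × 0.1610) / (62.36 × 305.15) = 0.006104 mol
n(Ca) = (1/1) × 0.006104 = 0.006104 mol
m(Ca) = 0.006104 × 40.08 = 0.2446 g
%Ca = 0.2446 / 0.270 × 100 = 90.59%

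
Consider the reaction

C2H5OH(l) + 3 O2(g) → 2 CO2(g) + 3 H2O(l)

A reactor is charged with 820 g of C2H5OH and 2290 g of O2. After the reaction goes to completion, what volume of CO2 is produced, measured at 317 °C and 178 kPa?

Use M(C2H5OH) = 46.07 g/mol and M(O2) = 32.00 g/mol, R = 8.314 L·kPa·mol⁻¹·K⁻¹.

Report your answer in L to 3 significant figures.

981 L

n(C2H5OH) = 820 / 46.07 = 17.80 mol
n(O2) = 2290 / 32.00 = 71.56 mol
For 17.80 mol C2H5OH, stoichiometry requires (3/1) × 17.80 = 53.40 mol O2; 71.56 mol is available, so C2H5OH is limiting.
n(CO2) = (2/1) × 17.80 = 35.60 mol
V(CO2) = nRT/P = 35.60 × 8.314 × 590.15 / 178 = 981.3 L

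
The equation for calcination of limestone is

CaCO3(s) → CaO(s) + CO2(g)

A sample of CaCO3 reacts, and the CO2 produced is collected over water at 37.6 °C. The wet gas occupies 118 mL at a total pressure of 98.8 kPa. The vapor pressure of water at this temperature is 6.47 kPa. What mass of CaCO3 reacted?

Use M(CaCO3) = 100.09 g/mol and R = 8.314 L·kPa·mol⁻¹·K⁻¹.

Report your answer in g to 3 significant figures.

P(CO2) = 98.8 − 6.47 = 92.33 kPa
n(CO2) = PV/RT = (92.33 × 0.1180) / (8.314 × 310.75) = 0.004217 mol
n(CaCO3) = (1/1) × 0.004217 = 0.004217 mol
m(CaCO3) = 0.004217 × 100.09 = 0.4221 g

0.422 g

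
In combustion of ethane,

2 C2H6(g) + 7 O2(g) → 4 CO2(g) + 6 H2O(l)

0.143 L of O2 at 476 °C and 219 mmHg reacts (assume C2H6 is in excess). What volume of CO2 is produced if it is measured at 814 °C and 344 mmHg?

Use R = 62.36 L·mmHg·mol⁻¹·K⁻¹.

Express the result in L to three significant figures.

0.0755 L

n(O2) = PV/RT = (219 × 0.143) / (62.36 × 749.15) = 0.0006704 mol
n(CO2) = (4/7) × 0.0006704 = 0.0003831 mol
V = nRT/P = 0.0003831 × 62.36 × 1087.15 / 344 = 0.07550 L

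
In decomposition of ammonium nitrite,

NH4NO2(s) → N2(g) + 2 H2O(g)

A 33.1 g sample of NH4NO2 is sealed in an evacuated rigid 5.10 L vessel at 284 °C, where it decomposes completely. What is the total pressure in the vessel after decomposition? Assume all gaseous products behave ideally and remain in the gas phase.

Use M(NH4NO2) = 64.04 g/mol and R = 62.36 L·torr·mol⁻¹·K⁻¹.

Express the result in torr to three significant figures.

10600 torr

n(NH4NO2) = 33.1 / 64.04 = 0.5169 mol
n(gas produced) = (3/1) × 0.5169 = 1.551 mol
P = nRT/V = 1.551 × 62.36 × 557.15 / 5.10 = 10570 torr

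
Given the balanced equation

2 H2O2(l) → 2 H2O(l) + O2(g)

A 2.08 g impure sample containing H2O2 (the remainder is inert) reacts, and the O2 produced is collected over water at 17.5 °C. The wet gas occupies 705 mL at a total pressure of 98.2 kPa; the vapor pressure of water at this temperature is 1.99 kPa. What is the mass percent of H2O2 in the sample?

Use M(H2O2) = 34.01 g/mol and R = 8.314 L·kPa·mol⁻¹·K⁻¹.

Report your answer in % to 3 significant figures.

P(O2) = 98.2 − 1.99 = 96.21 kPa
n(O2) = PV/RT = (96.21 × 0.7050) / (8.314 × 290.65) = 0.02807 mol
n(H2O2) = (2/1) × 0.02807 = 0.05614 mol
m(H2O2) = 0.05614 × 34.01 = 1.909 g
%H2O2 = 1.909 / 2.08 × 100 = 91.78%

91.8 %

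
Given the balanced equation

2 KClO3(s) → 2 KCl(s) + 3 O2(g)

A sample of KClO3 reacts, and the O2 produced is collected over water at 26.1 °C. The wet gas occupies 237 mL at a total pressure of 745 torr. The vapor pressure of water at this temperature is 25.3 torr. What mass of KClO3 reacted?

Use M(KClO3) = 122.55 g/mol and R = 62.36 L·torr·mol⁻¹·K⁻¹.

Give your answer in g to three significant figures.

P(O2) = 745 − 25.3 = 719.7 torr
n(O2) = PV/RT = (719.7 × 0.2370) / (62.36 × 299.25) = 0.009140 mol
n(KClO3) = (2/3) × 0.009140 = 0.006093 mol
m(KClO3) = 0.006093 × 122.55 = 0.7467 g

0.747 g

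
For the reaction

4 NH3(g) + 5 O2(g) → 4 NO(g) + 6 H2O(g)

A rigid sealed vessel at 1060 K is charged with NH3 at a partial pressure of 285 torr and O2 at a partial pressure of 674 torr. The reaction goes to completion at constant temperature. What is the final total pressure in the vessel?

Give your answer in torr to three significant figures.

1030 torr

Because the vessel is rigid and T is held at 1060 K, work the stoichiometry in partial pressures (P_i = n_iRT/V).
P(O2) required for 285 torr of NH3 = (5/4) × 285 = 356.2 torr; available 674 torr, so NH3 is limiting.
P(O2) remaining = 674 − (5/4) × 285 = 317.8 torr
P(gaseous products) = (4+6)/4 × 285 = 712.5 torr
P_total at 1060 K = 317.8 + 712.5 = 1030 torr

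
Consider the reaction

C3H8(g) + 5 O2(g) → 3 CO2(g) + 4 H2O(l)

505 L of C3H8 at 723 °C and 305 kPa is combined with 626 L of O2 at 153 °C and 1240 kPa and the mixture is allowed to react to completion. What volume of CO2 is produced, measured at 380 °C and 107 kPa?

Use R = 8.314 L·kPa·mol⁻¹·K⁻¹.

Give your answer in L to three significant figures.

n(C3H8) = PV/RT = (305 × 505) / (8.314 × 996.15) = 18.60 mol
n(O2) = PV/RT = (1240 × 626) / (8.314 × 426.15) = 219.1 mol
For 18.60 mol C3H8, stoichiometry requires (5/1) × 18.60 = 93.00 mol O2; 219.1 mol is available, so C3H8 is limiting.
n(CO2) = (3/1) × 18.60 = 55.80 mol
V(CO2) = nRT/P = 55.80 × 8.314 × 653.15 / 107 = 2832 L

2830 L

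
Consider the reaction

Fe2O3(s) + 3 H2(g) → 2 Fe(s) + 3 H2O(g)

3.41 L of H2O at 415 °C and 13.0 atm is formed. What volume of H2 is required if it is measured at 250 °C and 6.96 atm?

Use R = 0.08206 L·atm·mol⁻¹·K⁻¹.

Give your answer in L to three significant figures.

n(H2O) = PV/RT = (13.0 × 3.41) / (0.08206 × 688.15) = 0.7850 mol
n(H2) = (3/3) × 0.7850 = 0.7850 mol
V = nRT/P = 0.7850 × 0.08206 × 523.15 / 6.96 = 4.842 L

4.84 L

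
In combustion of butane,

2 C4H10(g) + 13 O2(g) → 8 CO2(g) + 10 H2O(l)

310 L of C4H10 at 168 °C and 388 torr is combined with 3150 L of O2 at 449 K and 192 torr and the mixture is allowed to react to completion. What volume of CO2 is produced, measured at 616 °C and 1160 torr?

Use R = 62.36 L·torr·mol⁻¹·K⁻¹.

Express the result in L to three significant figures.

n(C4H10) = PV/RT = (388 × 310) / (62.36 × 441.15) = 4.372 mol
n(O2) = PV/RT = (192 × 3150) / (62.36 × 449) = 21.60 mol
For 4.372 mol C4H10, stoichiometry requires (13/2) × 4.372 = 28.42 mol O2; 21.60 mol is available, so O2 is limiting.
n(CO2) = (8/13) × 21.60 = 13.29 mol
V(CO2) = nRT/P = 13.29 × 62.36 × 889.15 / 1160 = 635.3 L

635 L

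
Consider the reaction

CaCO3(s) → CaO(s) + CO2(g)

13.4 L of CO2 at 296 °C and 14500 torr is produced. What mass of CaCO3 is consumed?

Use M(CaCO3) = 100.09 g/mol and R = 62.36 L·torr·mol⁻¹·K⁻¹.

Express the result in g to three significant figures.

548 g

n(CO2) = PV/RT = (14500 × 13.4) / (62.36 × 569.15) = 5.474 mol
n(CaCO3) = (1/1) × 5.474 = 5.474 mol
m(CaCO3) = 5.474 × 100.09 = 547.9 g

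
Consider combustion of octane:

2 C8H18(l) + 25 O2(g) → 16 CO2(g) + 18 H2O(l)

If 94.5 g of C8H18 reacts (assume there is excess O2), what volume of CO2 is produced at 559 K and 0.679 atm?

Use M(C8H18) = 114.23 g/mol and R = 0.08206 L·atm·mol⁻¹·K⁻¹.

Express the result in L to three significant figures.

n(C8H18) = 94.50 / 114.23 = 0.8273 mol
n(CO2) = (16/2) × 0.8273 = 6.618 mol
V = nRT/P = 6.618 × 0.08206 × 559 / 0.679 = 447.1 L

447 L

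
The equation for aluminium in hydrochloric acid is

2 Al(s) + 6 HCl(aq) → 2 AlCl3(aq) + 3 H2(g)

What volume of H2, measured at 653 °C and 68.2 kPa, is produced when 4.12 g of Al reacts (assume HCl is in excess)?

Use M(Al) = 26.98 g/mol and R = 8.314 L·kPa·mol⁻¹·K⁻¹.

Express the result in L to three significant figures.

n(Al) = 4.120 / 26.98 = 0.1527 mol
n(H2) = (3/2) × 0.1527 = 0.2291 mol
V = nRT/P = 0.2291 × 8.314 × 926.15 / 68.2 = 25.87 L

25.9 L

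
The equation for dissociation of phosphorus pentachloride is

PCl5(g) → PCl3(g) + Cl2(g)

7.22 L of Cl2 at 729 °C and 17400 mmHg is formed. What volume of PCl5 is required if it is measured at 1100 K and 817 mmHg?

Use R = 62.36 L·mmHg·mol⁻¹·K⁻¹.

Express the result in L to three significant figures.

169 L

n(Cl2) = PV/RT = (17400 × 7.22) / (62.36 × 1002.15) = 2.010 mol
n(PCl5) = (1/1) × 2.010 = 2.010 mol
V = nRT/P = 2.010 × 62.36 × 1100 / 817 = 168.8 L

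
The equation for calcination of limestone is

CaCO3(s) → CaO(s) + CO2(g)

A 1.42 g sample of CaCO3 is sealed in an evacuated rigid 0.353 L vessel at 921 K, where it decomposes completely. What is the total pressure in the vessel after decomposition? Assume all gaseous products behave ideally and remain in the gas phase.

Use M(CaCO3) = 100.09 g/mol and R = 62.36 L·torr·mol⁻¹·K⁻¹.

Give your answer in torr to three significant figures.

2310 torr

n(CaCO3) = 1.42 / 100.09 = 0.01419 mol
n(gas produced) = (1/1) × 0.01419 = 0.01419 mol
P = nRT/V = 0.01419 × 62.36 × 921 / 0.353 = 2309 torr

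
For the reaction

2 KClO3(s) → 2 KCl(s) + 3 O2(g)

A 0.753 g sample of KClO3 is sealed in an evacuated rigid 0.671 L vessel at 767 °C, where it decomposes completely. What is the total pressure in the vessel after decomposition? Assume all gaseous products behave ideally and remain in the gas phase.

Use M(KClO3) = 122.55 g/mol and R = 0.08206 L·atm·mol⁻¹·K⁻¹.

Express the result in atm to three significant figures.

n(KClO3) = 0.753 / 122.55 = 0.006144 mol
n(gas produced) = (3/2) × 0.006144 = 0.009216 mol
P = nRT/V = 0.009216 × 0.08206 × 1040.15 / 0.671 = 1.172 atm

1.17 atm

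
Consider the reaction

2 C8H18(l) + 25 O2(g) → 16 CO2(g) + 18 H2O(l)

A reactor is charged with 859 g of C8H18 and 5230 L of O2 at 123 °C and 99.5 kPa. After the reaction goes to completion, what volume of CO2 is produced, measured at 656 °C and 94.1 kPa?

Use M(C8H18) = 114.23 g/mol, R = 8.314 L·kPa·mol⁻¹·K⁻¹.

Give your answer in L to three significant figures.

4940 L

n(C8H18) = 859 / 114.23 = 7.520 mol
n(O2) = PV/RT = (99.5 × 5230) / (8.314 × 396.15) = 158.0 mol
For 7.520 mol C8H18, stoichiometry requires (25/2) × 7.520 = 94.00 mol O2; 158.0 mol is available, so C8H18 is limiting.
n(CO2) = (16/2) × 7.520 = 60.16 mol
V(CO2) = nRT/P = 60.16 × 8.314 × 929.15 / 94.1 = 4939 L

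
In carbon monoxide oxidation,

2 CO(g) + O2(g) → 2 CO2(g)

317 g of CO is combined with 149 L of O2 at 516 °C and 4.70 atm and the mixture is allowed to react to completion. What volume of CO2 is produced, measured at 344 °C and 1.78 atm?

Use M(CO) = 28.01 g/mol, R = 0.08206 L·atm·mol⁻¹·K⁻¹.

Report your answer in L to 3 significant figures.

322 L

n(CO) = 317 / 28.01 = 11.32 mol
n(O2) = PV/RT = (4.70 × 149) / (0.08206 × 789.15) = 10.81 mol
For 11.32 mol CO, stoichiometry requires (1/2) × 11.32 = 5.660 mol O2; 10.81 mol is available, so CO is limiting.
n(CO2) = (2/2) × 11.32 = 11.32 mol
V(CO2) = nRT/P = 11.32 × 0.08206 × 617.15 / 1.78 = 322.1 L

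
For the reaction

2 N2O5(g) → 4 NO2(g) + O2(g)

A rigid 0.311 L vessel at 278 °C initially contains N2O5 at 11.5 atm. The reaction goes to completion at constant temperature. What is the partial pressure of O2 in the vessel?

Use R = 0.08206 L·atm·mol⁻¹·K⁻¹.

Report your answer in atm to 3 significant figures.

5.75 atm

n(N2O5)₀ = PV/RT = (11.5 × 0.311) / (0.08206 × 551.15) = 0.07908 mol
n(O2) = (1/2) × 0.07908 = 0.03954 mol
P(O2) = nRT/V = 0.03954 × 0.08206 × 551.15 / 0.311 = 5.750 atm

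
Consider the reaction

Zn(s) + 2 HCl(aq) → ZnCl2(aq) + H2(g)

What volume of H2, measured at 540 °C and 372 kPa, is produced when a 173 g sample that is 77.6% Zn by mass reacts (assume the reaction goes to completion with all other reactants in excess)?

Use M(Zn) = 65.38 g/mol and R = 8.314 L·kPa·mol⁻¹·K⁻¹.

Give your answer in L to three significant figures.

37.3 L

mass of Zn = 173 × 77.6/100 = 134.2 g
n(Zn) = 134.2 / 65.38 = 2.053 mol
n(H2) = (1/1) × 2.053 = 2.053 mol
V = nRT/P = 2.053 × 8.314 × 813.15 / 372 = 37.31 L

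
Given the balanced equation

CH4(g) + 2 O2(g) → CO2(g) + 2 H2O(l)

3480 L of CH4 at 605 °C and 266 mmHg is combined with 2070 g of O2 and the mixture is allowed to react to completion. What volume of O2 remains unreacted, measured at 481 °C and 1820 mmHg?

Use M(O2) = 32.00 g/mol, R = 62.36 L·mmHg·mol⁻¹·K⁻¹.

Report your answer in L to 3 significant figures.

n(CH4) = PV/RT = (266 × 3480) / (62.36 × 878.15) = 16.90 mol
n(O2) = 2070 / 32.00 = 64.69 mol
For 16.90 mol CH4, stoichiometry requires (2/1) × 16.90 = 33.80 mol O2; 64.69 mol is available, so CH4 is limiting.
n(O2) consumed = (2/1) × 16.90 = 33.80 mol; remaining = 64.69 − 33.80 = 30.89 mol
V(O2) = nRT/P = 30.89 × 62.36 × 754.15 / 1820 = 798.2 L

798 L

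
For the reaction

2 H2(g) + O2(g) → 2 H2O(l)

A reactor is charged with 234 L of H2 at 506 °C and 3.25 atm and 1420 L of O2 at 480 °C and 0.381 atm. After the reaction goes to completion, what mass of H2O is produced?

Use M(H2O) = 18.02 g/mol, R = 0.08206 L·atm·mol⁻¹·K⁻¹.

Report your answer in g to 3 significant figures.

n(H2) = PV/RT = (3.25 × 234) / (0.08206 × 779.15) = 11.89 mol
n(O2) = PV/RT = (0.381 × 1420) / (0.08206 × 753.15) = 8.754 mol
For 11.89 mol H2, stoichiometry requires (1/2) × 11.89 = 5.945 mol O2; 8.754 mol is available, so H2 is limiting.
n(H2O) = (2/2) × 11.89 = 11.89 mol
m(H2O) = 11.89 × 18.02 = 214.3 g

214 g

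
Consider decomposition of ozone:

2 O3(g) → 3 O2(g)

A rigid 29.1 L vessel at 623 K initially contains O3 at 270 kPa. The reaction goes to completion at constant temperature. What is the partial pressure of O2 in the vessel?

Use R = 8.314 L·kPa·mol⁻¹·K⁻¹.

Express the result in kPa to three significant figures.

n(O3)₀ = PV/RT = (270 × 29.1) / (8.314 × 623) = 1.517 mol
n(O2) = (3/2) × 1.517 = 2.276 mol
P(O2) = nRT/V = 2.276 × 8.314 × 623 / 29.1 = 405.1 kPa

405 kPa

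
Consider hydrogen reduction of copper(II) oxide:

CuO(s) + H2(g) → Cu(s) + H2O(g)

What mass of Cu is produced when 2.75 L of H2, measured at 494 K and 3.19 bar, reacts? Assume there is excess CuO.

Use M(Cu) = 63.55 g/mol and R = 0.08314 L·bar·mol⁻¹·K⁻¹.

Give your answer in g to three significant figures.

n(H2) = PV/RT = (3.19 × 2.75) / (0.08314 × 494) = 0.2136 mol
n(Cu) = (1/1) × 0.2136 = 0.2136 mol
m(Cu) = 0.2136 × 63.55 = 13.57 g

13.6 g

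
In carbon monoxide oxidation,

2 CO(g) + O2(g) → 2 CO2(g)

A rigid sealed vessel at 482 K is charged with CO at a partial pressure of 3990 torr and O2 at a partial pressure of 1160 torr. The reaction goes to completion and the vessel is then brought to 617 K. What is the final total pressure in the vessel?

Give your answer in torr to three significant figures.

5110 torr

With V and T fixed, P_i ∝ n_i, so the mole ratios apply directly to partial pressures at 482 K.
P(O2) required for 3990 torr of CO = (1/2) × 3990 = 1995 torr; available 1160 torr, so O2 is limiting.
P(CO) remaining = 3990 − (2/1) × 1160 = 1670 torr
P(gaseous products) = (2)/1 × 1160 = 2320 torr
P_total at 482 K = 1670 + 2320 = 3990 torr
Scaling to 617 K: P = 3990 × 617/482 = 5108 torr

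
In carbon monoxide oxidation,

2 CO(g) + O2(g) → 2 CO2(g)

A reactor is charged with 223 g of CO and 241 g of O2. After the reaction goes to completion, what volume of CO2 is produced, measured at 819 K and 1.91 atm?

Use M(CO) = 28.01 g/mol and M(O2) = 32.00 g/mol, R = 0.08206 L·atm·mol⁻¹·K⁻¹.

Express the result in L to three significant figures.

280 L

n(CO) = 223 / 28.01 = 7.961 mol
n(O2) = 241 / 32.00 = 7.531 mol
For 7.961 mol CO, stoichiometry requires (1/2) × 7.961 = 3.981 mol O2; 7.531 mol is available, so CO is limiting.
n(CO2) = (2/2) × 7.961 = 7.961 mol
V(CO2) = nRT/P = 7.961 × 0.08206 × 819 / 1.91 = 280.1 L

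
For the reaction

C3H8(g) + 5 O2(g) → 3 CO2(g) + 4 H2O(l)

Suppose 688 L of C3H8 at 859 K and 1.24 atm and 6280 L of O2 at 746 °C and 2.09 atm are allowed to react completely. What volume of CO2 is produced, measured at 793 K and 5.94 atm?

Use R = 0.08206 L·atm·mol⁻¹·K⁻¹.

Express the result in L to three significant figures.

398 L

n(C3H8) = PV/RT = (1.24 × 688) / (0.08206 × 859) = 12.10 mol
n(O2) = PV/RT = (2.09 × 6280) / (0.08206 × 1019.15) = 156.9 mol
For 12.10 mol C3H8, stoichiometry requires (5/1) × 12.10 = 60.50 mol O2; 156.9 mol is available, so C3H8 is limiting.
n(CO2) = (3/1) × 12.10 = 36.30 mol
V(CO2) = nRT/P = 36.30 × 0.08206 × 793 / 5.94 = 397.7 L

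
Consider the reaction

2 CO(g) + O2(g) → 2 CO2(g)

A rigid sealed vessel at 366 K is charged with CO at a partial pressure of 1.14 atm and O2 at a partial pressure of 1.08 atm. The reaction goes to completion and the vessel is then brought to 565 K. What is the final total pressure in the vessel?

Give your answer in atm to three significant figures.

With V and T fixed, P_i ∝ n_i, so the mole ratios apply directly to partial pressures at 366 K.
P(O2) required for 1.14 atm of CO = (1/2) × 1.14 = 0.5700 atm; available 1.08 atm, so CO is limiting.
P(O2) remaining = 1.08 − (1/2) × 1.14 = 0.5100 atm
P(gaseous products) = (2)/2 × 1.14 = 1.140 atm
P_total at 366 K = 0.5100 + 1.140 = 1.650 atm
Scaling to 565 K: P = 1.650 × 565/366 = 2.547 atm

2.55 atm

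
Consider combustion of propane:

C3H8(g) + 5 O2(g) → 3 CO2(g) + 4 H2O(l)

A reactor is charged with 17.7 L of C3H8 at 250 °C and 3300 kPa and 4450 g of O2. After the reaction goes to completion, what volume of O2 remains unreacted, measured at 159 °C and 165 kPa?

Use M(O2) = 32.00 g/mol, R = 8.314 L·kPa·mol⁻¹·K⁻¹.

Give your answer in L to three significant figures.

n(C3H8) = PV/RT = (3300 × 17.7) / (8.314 × 523.15) = 13.43 mol
n(O2) = 4450 / 32.00 = 139.1 mol
For 13.43 mol C3H8, stoichiometry requires (5/1) × 13.43 = 67.15 mol O2; 139.1 mol is available, so C3H8 is limiting.
n(O2) consumed = (5/1) × 13.43 = 67.15 mol; remaining = 139.1 − 67.15 = 71.95 mol
V(O2) = nRT/P = 71.95 × 8.314 × 432.15 / 165 = 1567 L

1570 L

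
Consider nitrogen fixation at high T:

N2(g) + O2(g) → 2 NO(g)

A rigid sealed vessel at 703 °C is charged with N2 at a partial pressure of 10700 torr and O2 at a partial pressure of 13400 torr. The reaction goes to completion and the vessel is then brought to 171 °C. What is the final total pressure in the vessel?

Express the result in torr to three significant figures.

At constant V, partial pressures at 703 °C are proportional to moles, so apply stoichiometry directly to pressures.
P(O2) required for 10700 torr of N2 = (1/1) × 10700 = 10700 torr; available 13400 torr, so N2 is limiting.
P(O2) remaining = 13400 − (1/1) × 10700 = 2700 torr
P(gaseous products) = (2)/1 × 10700 = 21400 torr
P_total at 703 °C = 2700 + 21400 = 24100 torr
Scaling to 171 °C: P = 24100 × 444.15/976.15 = 10970 torr

11000 torr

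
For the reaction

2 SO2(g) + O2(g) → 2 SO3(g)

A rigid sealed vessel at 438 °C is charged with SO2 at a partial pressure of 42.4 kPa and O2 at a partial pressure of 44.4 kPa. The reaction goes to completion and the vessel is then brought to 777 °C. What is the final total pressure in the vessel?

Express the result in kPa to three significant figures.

96.9 kPa

At constant V, partial pressures at 438 °C are proportional to moles, so apply stoichiometry directly to pressures.
P(O2) required for 42.4 kPa of SO2 = (1/2) × 42.4 = 21.20 kPa; available 44.4 kPa, so SO2 is limiting.
P(O2) remaining = 44.4 − (1/2) × 42.4 = 23.20 kPa
P(gaseous products) = (2)/2 × 42.4 = 42.40 kPa
P_total at 438 °C = 23.20 + 42.40 = 65.60 kPa
Scaling to 777 °C: P = 65.60 × 1050.15/711.15 = 96.87 kPa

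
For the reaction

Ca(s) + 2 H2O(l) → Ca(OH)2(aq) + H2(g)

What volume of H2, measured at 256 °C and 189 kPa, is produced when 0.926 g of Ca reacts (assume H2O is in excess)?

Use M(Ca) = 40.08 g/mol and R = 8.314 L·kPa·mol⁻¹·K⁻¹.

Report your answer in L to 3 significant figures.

0.538 L

n(Ca) = 0.9260 / 40.08 = 0.02310 mol
n(H2) = (1/1) × 0.02310 = 0.02310 mol
V = nRT/P = 0.02310 × 8.314 × 529.15 / 189 = 0.5377 L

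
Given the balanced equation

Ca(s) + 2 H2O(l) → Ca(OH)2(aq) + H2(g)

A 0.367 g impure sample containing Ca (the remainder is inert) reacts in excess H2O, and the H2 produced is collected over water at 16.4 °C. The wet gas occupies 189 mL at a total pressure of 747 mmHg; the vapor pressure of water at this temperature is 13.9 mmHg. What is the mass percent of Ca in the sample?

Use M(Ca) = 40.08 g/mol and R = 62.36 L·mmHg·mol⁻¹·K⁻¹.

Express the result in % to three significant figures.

83.8 %

P(H2) = 747 − 13.9 = 733.1 mmHg
n(H2) = PV/RT = (733.1 × 0.1890) / (62.36 × 289.55) = 0.007674 mol
n(Ca) = (1/1) × 0.007674 = 0.007674 mol
m(Ca) = 0.007674 × 40.08 = 0.3076 g
%Ca = 0.3076 / 0.367 × 100 = 83.81%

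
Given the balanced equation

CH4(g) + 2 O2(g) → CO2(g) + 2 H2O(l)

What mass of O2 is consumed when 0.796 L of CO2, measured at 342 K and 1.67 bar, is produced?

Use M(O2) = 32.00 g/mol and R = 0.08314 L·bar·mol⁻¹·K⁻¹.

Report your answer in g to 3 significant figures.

n(CO2) = PV/RT = (1.67 × 0.796) / (0.08314 × 342) = 0.04675 mol
n(O2) = (2/1) × 0.04675 = 0.09350 mol
m(O2) = 0.09350 × 32.00 = 2.992 g

2.99 g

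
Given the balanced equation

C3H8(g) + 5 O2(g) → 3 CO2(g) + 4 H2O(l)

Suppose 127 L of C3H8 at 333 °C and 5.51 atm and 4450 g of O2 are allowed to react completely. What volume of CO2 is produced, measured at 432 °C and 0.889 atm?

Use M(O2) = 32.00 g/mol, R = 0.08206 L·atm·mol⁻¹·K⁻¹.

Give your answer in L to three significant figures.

n(C3H8) = PV/RT = (5.51 × 127) / (0.08206 × 606.15) = 14.07 mol
n(O2) = 4450 / 32.00 = 139.1 mol
For 14.07 mol C3H8, stoichiometry requires (5/1) × 14.07 = 70.35 mol O2; 139.1 mol is available, so C3H8 is limiting.
n(CO2) = (3/1) × 14.07 = 42.21 mol
V(CO2) = nRT/P = 42.21 × 0.08206 × 705.15 / 0.889 = 2747 L

2750 L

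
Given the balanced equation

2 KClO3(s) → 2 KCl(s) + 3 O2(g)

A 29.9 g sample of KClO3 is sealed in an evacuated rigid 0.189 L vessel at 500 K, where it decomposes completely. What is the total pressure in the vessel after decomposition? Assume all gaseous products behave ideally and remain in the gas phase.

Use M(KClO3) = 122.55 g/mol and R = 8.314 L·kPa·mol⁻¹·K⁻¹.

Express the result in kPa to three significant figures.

n(KClO3) = 29.9 / 122.55 = 0.2440 mol
n(gas produced) = (3/2) × 0.2440 = 0.3660 mol
P = nRT/V = 0.3660 × 8.314 × 500 / 0.189 = 8050 kPa

8050 kPa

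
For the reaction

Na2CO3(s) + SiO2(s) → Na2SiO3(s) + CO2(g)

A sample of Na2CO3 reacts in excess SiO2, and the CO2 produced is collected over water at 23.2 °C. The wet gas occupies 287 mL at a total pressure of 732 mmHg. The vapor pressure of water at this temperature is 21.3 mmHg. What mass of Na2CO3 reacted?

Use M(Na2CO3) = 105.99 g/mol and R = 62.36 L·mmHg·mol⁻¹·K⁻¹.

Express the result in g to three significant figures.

P(CO2) = 732 − 21.3 = 710.7 mmHg
n(CO2) = PV/RT = (710.7 × 0.2870) / (62.36 × 296.35) = 0.01104 mol
n(Na2CO3) = (1/1) × 0.01104 = 0.01104 mol
m(Na2CO3) = 0.01104 × 105.99 = 1.170 g

1.17 g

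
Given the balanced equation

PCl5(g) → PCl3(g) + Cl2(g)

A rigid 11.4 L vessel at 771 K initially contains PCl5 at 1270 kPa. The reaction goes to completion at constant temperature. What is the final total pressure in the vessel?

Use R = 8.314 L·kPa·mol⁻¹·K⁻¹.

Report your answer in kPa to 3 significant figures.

2540 kPa

Rigid vessel, constant T ⇒ P scales with total gas moles (1 → 2).
P_final = (2/1) × 1270 = 2540 kPa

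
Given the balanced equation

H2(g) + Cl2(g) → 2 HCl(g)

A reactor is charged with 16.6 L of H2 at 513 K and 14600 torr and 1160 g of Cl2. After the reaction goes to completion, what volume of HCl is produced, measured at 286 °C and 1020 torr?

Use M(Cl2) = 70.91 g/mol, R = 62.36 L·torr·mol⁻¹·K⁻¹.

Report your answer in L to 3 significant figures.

518 L

n(H2) = PV/RT = (14600 × 16.6) / (62.36 × 513) = 7.576 mol
n(Cl2) = 1160 / 70.91 = 16.36 mol
For 7.576 mol H2, stoichiometry requires (1/1) × 7.576 = 7.576 mol Cl2; 16.36 mol is available, so H2 is limiting.
n(HCl) = (2/1) × 7.576 = 15.15 mol
V(HCl) = nRT/P = 15.15 × 62.36 × 559.15 / 1020 = 517.9 L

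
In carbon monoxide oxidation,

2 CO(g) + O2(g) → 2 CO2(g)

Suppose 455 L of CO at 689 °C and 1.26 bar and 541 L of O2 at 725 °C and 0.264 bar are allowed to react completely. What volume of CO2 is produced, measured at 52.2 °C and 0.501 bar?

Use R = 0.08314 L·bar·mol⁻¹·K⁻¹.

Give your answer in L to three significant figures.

186 L

n(CO) = PV/RT = (1.26 × 455) / (0.08314 × 962.15) = 7.167 mol
n(O2) = PV/RT = (0.264 × 541) / (0.08314 × 998.15) = 1.721 mol
For 7.167 mol CO, stoichiometry requires (1/2) × 7.167 = 3.583 mol O2; 1.721 mol is available, so O2 is limiting.
n(CO2) = (2/1) × 1.721 = 3.442 mol
V(CO2) = nRT/P = 3.442 × 0.08314 × 325.35 / 0.501 = 185.8 L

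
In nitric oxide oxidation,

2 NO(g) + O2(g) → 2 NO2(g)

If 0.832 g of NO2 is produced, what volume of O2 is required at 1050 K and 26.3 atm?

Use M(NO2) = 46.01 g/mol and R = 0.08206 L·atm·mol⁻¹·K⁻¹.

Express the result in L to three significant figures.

n(NO2) = 0.8320 / 46.01 = 0.01808 mol
n(O2) = (1/2) × 0.01808 = 0.009040 mol
V = nRT/P = 0.009040 × 0.08206 × 1050 / 26.3 = 0.02962 L

0.0296 L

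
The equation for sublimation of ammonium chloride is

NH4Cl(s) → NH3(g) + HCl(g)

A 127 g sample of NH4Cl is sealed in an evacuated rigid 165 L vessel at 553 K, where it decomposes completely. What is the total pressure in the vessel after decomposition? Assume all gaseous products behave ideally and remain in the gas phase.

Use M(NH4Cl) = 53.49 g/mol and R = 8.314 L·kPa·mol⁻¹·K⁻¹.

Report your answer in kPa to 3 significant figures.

n(NH4Cl) = 127 / 53.49 = 2.374 mol
n(gas produced) = (2/1) × 2.374 = 4.748 mol
P = nRT/V = 4.748 × 8.314 × 553 / 165 = 132.3 kPa

132 kPa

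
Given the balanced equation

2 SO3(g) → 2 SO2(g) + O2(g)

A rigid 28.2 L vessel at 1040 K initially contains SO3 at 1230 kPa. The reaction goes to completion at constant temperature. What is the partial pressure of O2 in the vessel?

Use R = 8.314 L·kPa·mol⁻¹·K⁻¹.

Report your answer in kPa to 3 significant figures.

n(SO3)₀ = PV/RT = (1230 × 28.2) / (8.314 × 1040) = 4.012 mol
n(O2) = (1/2) × 4.012 = 2.006 mol
P(O2) = nRT/V = 2.006 × 8.314 × 1040 / 28.2 = 615.1 kPa

615 kPa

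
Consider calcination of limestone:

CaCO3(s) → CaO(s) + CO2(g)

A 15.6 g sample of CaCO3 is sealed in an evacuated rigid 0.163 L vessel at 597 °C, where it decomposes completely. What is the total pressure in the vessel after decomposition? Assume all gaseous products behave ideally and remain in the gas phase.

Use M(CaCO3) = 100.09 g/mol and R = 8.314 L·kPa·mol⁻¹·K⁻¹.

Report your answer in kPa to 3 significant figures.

n(CaCO3) = 15.6 / 100.09 = 0.1559 mol
n(gas produced) = (1/1) × 0.1559 = 0.1559 mol
P = nRT/V = 0.1559 × 8.314 × 870.15 / 0.163 = 6919 kPa

6920 kPa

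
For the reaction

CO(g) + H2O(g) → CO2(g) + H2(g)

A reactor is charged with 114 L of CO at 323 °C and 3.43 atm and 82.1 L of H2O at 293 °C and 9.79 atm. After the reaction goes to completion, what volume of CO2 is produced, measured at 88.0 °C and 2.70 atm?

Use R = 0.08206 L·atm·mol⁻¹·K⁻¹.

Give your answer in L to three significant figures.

n(CO) = PV/RT = (3.43 × 114) / (0.08206 × 596.15) = 7.993 mol
n(H2O) = PV/RT = (9.79 × 82.1) / (0.08206 × 566.15) = 17.30 mol
For 7.993 mol CO, stoichiometry requires (1/1) × 7.993 = 7.993 mol H2O; 17.30 mol is available, so CO is limiting.
n(CO2) = (1/1) × 7.993 = 7.993 mol
V(CO2) = nRT/P = 7.993 × 0.08206 × 361.15 / 2.70 = 87.73 L

87.7 L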